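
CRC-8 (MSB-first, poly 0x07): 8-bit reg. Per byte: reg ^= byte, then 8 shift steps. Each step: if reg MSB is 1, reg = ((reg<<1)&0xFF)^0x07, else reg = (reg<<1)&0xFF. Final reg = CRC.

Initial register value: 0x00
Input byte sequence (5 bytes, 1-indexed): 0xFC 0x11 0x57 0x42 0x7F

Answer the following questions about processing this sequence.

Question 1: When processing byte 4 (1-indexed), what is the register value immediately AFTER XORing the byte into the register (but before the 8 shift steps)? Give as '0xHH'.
Answer: 0x34

Derivation:
Register before byte 4: 0x76
Byte 4: 0x42
0x76 XOR 0x42 = 0x34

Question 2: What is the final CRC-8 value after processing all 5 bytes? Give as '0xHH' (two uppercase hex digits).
Answer: 0xD7

Derivation:
After byte 1 (0xFC): reg=0xFA
After byte 2 (0x11): reg=0x9F
After byte 3 (0x57): reg=0x76
After byte 4 (0x42): reg=0x8C
After byte 5 (0x7F): reg=0xD7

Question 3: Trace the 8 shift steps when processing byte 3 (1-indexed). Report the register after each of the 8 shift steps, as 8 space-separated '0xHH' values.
After byte 1 (0xFC): reg=0xFA
After byte 2 (0x11): reg=0x9F
Register before byte 3: 0x9F
After XOR with byte 0x57: 0xC8

Answer: 0x97 0x29 0x52 0xA4 0x4F 0x9E 0x3B 0x76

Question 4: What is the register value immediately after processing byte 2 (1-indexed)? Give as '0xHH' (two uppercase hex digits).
Answer: 0x9F

Derivation:
After byte 1 (0xFC): reg=0xFA
After byte 2 (0x11): reg=0x9F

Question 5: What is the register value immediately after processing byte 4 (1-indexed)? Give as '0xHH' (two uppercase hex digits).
Answer: 0x8C

Derivation:
After byte 1 (0xFC): reg=0xFA
After byte 2 (0x11): reg=0x9F
After byte 3 (0x57): reg=0x76
After byte 4 (0x42): reg=0x8C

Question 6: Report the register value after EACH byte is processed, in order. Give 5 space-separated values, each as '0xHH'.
0xFA 0x9F 0x76 0x8C 0xD7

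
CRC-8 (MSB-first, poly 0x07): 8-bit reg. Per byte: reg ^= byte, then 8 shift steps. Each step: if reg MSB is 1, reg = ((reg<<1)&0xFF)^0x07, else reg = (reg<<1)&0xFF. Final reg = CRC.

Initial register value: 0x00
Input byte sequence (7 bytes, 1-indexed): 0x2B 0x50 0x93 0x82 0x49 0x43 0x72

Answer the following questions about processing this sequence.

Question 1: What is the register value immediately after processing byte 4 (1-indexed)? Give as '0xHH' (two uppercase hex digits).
Answer: 0x39

Derivation:
After byte 1 (0x2B): reg=0xD1
After byte 2 (0x50): reg=0x8E
After byte 3 (0x93): reg=0x53
After byte 4 (0x82): reg=0x39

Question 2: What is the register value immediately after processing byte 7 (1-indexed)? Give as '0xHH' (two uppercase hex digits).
Answer: 0x5A

Derivation:
After byte 1 (0x2B): reg=0xD1
After byte 2 (0x50): reg=0x8E
After byte 3 (0x93): reg=0x53
After byte 4 (0x82): reg=0x39
After byte 5 (0x49): reg=0x57
After byte 6 (0x43): reg=0x6C
After byte 7 (0x72): reg=0x5A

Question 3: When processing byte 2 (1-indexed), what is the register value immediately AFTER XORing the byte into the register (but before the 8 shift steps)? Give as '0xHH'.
Answer: 0x81

Derivation:
Register before byte 2: 0xD1
Byte 2: 0x50
0xD1 XOR 0x50 = 0x81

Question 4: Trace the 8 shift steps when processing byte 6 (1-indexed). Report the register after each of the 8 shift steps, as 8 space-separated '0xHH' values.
After byte 1 (0x2B): reg=0xD1
After byte 2 (0x50): reg=0x8E
After byte 3 (0x93): reg=0x53
After byte 4 (0x82): reg=0x39
After byte 5 (0x49): reg=0x57
Register before byte 6: 0x57
After XOR with byte 0x43: 0x14

Answer: 0x28 0x50 0xA0 0x47 0x8E 0x1B 0x36 0x6C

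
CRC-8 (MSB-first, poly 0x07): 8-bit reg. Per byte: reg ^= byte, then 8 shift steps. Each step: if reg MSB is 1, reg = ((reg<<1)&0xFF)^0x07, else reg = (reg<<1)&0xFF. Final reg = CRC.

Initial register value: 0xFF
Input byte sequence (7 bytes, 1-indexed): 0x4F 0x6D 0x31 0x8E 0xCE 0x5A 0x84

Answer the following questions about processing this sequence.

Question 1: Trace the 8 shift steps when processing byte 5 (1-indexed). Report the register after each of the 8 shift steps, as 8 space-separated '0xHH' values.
Answer: 0x9A 0x33 0x66 0xCC 0x9F 0x39 0x72 0xE4

Derivation:
After byte 1 (0x4F): reg=0x19
After byte 2 (0x6D): reg=0x4B
After byte 3 (0x31): reg=0x61
After byte 4 (0x8E): reg=0x83
Register before byte 5: 0x83
After XOR with byte 0xCE: 0x4D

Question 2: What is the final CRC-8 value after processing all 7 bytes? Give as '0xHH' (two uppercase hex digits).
After byte 1 (0x4F): reg=0x19
After byte 2 (0x6D): reg=0x4B
After byte 3 (0x31): reg=0x61
After byte 4 (0x8E): reg=0x83
After byte 5 (0xCE): reg=0xE4
After byte 6 (0x5A): reg=0x33
After byte 7 (0x84): reg=0x0C

Answer: 0x0C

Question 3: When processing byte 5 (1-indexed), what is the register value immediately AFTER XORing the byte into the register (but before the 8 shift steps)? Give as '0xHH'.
Answer: 0x4D

Derivation:
Register before byte 5: 0x83
Byte 5: 0xCE
0x83 XOR 0xCE = 0x4D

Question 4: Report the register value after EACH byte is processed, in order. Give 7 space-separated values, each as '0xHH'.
0x19 0x4B 0x61 0x83 0xE4 0x33 0x0C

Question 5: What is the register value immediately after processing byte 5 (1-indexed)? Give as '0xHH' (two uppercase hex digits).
Answer: 0xE4

Derivation:
After byte 1 (0x4F): reg=0x19
After byte 2 (0x6D): reg=0x4B
After byte 3 (0x31): reg=0x61
After byte 4 (0x8E): reg=0x83
After byte 5 (0xCE): reg=0xE4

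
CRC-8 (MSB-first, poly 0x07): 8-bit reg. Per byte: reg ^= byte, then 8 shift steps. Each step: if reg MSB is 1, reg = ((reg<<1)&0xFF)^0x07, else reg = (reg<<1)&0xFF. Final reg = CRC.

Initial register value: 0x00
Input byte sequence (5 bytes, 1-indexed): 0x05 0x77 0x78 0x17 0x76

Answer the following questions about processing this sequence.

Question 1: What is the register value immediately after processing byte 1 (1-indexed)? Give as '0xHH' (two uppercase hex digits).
Answer: 0x1B

Derivation:
After byte 1 (0x05): reg=0x1B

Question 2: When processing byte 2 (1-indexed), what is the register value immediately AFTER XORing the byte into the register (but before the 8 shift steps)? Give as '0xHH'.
Answer: 0x6C

Derivation:
Register before byte 2: 0x1B
Byte 2: 0x77
0x1B XOR 0x77 = 0x6C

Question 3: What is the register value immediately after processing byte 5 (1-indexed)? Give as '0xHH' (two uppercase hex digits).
After byte 1 (0x05): reg=0x1B
After byte 2 (0x77): reg=0x03
After byte 3 (0x78): reg=0x66
After byte 4 (0x17): reg=0x50
After byte 5 (0x76): reg=0xF2

Answer: 0xF2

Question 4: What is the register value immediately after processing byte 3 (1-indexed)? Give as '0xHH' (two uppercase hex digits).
After byte 1 (0x05): reg=0x1B
After byte 2 (0x77): reg=0x03
After byte 3 (0x78): reg=0x66

Answer: 0x66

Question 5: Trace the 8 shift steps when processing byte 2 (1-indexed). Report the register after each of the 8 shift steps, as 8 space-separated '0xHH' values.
Answer: 0xD8 0xB7 0x69 0xD2 0xA3 0x41 0x82 0x03

Derivation:
After byte 1 (0x05): reg=0x1B
Register before byte 2: 0x1B
After XOR with byte 0x77: 0x6C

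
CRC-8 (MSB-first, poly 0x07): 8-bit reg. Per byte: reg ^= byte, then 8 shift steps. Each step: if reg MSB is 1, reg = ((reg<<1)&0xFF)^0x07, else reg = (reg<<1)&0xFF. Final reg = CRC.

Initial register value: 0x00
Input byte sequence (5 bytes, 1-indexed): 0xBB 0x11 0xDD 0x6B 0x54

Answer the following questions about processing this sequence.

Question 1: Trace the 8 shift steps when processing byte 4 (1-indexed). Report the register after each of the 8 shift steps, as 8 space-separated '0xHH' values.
After byte 1 (0xBB): reg=0x28
After byte 2 (0x11): reg=0xAF
After byte 3 (0xDD): reg=0x59
Register before byte 4: 0x59
After XOR with byte 0x6B: 0x32

Answer: 0x64 0xC8 0x97 0x29 0x52 0xA4 0x4F 0x9E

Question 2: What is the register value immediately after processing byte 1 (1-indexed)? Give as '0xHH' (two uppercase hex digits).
Answer: 0x28

Derivation:
After byte 1 (0xBB): reg=0x28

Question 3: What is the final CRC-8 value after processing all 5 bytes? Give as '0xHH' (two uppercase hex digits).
After byte 1 (0xBB): reg=0x28
After byte 2 (0x11): reg=0xAF
After byte 3 (0xDD): reg=0x59
After byte 4 (0x6B): reg=0x9E
After byte 5 (0x54): reg=0x78

Answer: 0x78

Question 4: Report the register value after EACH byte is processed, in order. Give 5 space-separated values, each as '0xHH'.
0x28 0xAF 0x59 0x9E 0x78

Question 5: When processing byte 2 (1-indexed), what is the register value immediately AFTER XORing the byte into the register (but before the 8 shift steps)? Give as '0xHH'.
Register before byte 2: 0x28
Byte 2: 0x11
0x28 XOR 0x11 = 0x39

Answer: 0x39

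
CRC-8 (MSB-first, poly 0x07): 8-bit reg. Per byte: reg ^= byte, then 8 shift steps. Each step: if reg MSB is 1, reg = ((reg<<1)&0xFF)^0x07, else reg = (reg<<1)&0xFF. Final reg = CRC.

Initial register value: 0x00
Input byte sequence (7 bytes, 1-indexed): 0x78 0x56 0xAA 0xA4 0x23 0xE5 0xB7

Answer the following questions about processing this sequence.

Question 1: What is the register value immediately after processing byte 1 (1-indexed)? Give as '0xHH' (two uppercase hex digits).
After byte 1 (0x78): reg=0x6F

Answer: 0x6F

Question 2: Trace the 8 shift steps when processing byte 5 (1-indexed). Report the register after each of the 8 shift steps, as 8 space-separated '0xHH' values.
After byte 1 (0x78): reg=0x6F
After byte 2 (0x56): reg=0xAF
After byte 3 (0xAA): reg=0x1B
After byte 4 (0xA4): reg=0x34
Register before byte 5: 0x34
After XOR with byte 0x23: 0x17

Answer: 0x2E 0x5C 0xB8 0x77 0xEE 0xDB 0xB1 0x65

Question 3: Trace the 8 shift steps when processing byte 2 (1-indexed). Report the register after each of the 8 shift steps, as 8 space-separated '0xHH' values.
Answer: 0x72 0xE4 0xCF 0x99 0x35 0x6A 0xD4 0xAF

Derivation:
After byte 1 (0x78): reg=0x6F
Register before byte 2: 0x6F
After XOR with byte 0x56: 0x39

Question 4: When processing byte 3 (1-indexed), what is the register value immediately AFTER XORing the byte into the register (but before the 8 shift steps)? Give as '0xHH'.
Answer: 0x05

Derivation:
Register before byte 3: 0xAF
Byte 3: 0xAA
0xAF XOR 0xAA = 0x05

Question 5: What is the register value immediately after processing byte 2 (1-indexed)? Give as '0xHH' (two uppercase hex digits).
After byte 1 (0x78): reg=0x6F
After byte 2 (0x56): reg=0xAF

Answer: 0xAF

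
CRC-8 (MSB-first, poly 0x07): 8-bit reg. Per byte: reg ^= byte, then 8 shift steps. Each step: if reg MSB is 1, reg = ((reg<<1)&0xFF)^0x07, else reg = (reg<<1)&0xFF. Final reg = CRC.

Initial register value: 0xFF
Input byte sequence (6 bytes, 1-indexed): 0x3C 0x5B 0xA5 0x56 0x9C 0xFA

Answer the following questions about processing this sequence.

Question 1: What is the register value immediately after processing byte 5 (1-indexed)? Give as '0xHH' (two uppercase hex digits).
After byte 1 (0x3C): reg=0x47
After byte 2 (0x5B): reg=0x54
After byte 3 (0xA5): reg=0xD9
After byte 4 (0x56): reg=0xA4
After byte 5 (0x9C): reg=0xA8

Answer: 0xA8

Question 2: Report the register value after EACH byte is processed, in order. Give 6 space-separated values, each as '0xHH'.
0x47 0x54 0xD9 0xA4 0xA8 0xB9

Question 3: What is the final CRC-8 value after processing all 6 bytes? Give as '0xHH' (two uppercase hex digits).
Answer: 0xB9

Derivation:
After byte 1 (0x3C): reg=0x47
After byte 2 (0x5B): reg=0x54
After byte 3 (0xA5): reg=0xD9
After byte 4 (0x56): reg=0xA4
After byte 5 (0x9C): reg=0xA8
After byte 6 (0xFA): reg=0xB9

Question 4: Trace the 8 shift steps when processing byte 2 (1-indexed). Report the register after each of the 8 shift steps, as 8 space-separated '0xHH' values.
Answer: 0x38 0x70 0xE0 0xC7 0x89 0x15 0x2A 0x54

Derivation:
After byte 1 (0x3C): reg=0x47
Register before byte 2: 0x47
After XOR with byte 0x5B: 0x1C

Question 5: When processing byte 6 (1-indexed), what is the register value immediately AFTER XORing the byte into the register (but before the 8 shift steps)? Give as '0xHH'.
Register before byte 6: 0xA8
Byte 6: 0xFA
0xA8 XOR 0xFA = 0x52

Answer: 0x52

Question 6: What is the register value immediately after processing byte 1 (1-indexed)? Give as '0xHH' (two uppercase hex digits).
After byte 1 (0x3C): reg=0x47

Answer: 0x47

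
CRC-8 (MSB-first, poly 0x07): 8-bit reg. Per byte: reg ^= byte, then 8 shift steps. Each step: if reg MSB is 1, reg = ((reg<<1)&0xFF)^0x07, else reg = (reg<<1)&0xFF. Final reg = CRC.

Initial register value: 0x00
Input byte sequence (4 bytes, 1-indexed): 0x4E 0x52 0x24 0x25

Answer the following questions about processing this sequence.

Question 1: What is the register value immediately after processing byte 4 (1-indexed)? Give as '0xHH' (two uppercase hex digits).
Answer: 0xAC

Derivation:
After byte 1 (0x4E): reg=0xED
After byte 2 (0x52): reg=0x34
After byte 3 (0x24): reg=0x70
After byte 4 (0x25): reg=0xAC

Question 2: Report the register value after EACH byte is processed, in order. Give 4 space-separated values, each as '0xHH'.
0xED 0x34 0x70 0xAC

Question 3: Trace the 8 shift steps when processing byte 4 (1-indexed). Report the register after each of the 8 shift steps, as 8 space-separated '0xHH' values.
Answer: 0xAA 0x53 0xA6 0x4B 0x96 0x2B 0x56 0xAC

Derivation:
After byte 1 (0x4E): reg=0xED
After byte 2 (0x52): reg=0x34
After byte 3 (0x24): reg=0x70
Register before byte 4: 0x70
After XOR with byte 0x25: 0x55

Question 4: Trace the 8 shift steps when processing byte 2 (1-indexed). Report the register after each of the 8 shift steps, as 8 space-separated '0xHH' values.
Answer: 0x79 0xF2 0xE3 0xC1 0x85 0x0D 0x1A 0x34

Derivation:
After byte 1 (0x4E): reg=0xED
Register before byte 2: 0xED
After XOR with byte 0x52: 0xBF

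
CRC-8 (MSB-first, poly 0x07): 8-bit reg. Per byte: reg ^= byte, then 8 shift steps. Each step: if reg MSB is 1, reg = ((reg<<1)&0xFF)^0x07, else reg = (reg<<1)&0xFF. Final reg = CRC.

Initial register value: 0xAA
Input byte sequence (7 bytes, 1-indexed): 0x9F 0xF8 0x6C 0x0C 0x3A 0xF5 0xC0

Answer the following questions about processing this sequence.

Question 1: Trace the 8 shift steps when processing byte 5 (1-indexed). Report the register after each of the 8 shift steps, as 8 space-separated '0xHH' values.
After byte 1 (0x9F): reg=0x8B
After byte 2 (0xF8): reg=0x5E
After byte 3 (0x6C): reg=0x9E
After byte 4 (0x0C): reg=0xF7
Register before byte 5: 0xF7
After XOR with byte 0x3A: 0xCD

Answer: 0x9D 0x3D 0x7A 0xF4 0xEF 0xD9 0xB5 0x6D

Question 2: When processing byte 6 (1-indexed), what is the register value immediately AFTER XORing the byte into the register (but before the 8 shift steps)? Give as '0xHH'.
Answer: 0x98

Derivation:
Register before byte 6: 0x6D
Byte 6: 0xF5
0x6D XOR 0xF5 = 0x98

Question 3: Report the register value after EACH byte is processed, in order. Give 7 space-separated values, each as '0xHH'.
0x8B 0x5E 0x9E 0xF7 0x6D 0xC1 0x07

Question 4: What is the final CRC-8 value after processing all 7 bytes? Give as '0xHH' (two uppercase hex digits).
Answer: 0x07

Derivation:
After byte 1 (0x9F): reg=0x8B
After byte 2 (0xF8): reg=0x5E
After byte 3 (0x6C): reg=0x9E
After byte 4 (0x0C): reg=0xF7
After byte 5 (0x3A): reg=0x6D
After byte 6 (0xF5): reg=0xC1
After byte 7 (0xC0): reg=0x07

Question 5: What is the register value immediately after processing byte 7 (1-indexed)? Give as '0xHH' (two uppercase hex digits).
After byte 1 (0x9F): reg=0x8B
After byte 2 (0xF8): reg=0x5E
After byte 3 (0x6C): reg=0x9E
After byte 4 (0x0C): reg=0xF7
After byte 5 (0x3A): reg=0x6D
After byte 6 (0xF5): reg=0xC1
After byte 7 (0xC0): reg=0x07

Answer: 0x07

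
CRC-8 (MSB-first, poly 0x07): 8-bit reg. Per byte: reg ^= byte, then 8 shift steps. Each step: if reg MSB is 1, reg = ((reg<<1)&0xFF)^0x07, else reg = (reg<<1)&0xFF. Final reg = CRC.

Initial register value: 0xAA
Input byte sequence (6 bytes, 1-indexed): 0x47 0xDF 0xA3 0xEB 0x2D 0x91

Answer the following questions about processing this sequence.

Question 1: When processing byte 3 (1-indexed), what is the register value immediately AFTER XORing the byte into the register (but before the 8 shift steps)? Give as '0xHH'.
Answer: 0x1A

Derivation:
Register before byte 3: 0xB9
Byte 3: 0xA3
0xB9 XOR 0xA3 = 0x1A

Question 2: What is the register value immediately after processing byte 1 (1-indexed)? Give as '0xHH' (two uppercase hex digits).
After byte 1 (0x47): reg=0x8D

Answer: 0x8D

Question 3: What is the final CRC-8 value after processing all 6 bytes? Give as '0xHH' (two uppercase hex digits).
Answer: 0x60

Derivation:
After byte 1 (0x47): reg=0x8D
After byte 2 (0xDF): reg=0xB9
After byte 3 (0xA3): reg=0x46
After byte 4 (0xEB): reg=0x4A
After byte 5 (0x2D): reg=0x32
After byte 6 (0x91): reg=0x60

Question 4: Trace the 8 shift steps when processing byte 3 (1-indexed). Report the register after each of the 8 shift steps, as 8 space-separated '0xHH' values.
Answer: 0x34 0x68 0xD0 0xA7 0x49 0x92 0x23 0x46

Derivation:
After byte 1 (0x47): reg=0x8D
After byte 2 (0xDF): reg=0xB9
Register before byte 3: 0xB9
After XOR with byte 0xA3: 0x1A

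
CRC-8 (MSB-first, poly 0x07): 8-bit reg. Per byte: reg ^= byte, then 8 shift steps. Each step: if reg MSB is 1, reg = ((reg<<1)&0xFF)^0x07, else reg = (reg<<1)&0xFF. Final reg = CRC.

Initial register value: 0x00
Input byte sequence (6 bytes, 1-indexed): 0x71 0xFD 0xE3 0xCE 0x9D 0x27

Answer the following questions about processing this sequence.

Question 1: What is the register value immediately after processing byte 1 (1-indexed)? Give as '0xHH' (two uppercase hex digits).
Answer: 0x50

Derivation:
After byte 1 (0x71): reg=0x50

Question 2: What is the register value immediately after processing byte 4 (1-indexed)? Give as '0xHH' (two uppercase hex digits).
After byte 1 (0x71): reg=0x50
After byte 2 (0xFD): reg=0x4A
After byte 3 (0xE3): reg=0x56
After byte 4 (0xCE): reg=0xC1

Answer: 0xC1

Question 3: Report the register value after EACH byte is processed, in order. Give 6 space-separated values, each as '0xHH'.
0x50 0x4A 0x56 0xC1 0x93 0x05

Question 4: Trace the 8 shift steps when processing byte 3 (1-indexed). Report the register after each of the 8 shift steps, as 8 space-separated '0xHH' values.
After byte 1 (0x71): reg=0x50
After byte 2 (0xFD): reg=0x4A
Register before byte 3: 0x4A
After XOR with byte 0xE3: 0xA9

Answer: 0x55 0xAA 0x53 0xA6 0x4B 0x96 0x2B 0x56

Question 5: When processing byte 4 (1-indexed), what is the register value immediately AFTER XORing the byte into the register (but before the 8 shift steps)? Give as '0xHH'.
Register before byte 4: 0x56
Byte 4: 0xCE
0x56 XOR 0xCE = 0x98

Answer: 0x98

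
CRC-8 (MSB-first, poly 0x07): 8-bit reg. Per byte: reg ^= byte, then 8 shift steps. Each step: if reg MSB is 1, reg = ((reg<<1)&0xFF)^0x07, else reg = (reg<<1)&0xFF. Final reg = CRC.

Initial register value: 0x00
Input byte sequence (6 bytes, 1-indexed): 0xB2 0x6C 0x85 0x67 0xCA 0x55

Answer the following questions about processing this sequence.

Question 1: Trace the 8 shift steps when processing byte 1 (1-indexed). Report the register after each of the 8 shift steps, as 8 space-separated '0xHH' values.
Answer: 0x63 0xC6 0x8B 0x11 0x22 0x44 0x88 0x17

Derivation:
Register before byte 1: 0x00
After XOR with byte 0xB2: 0xB2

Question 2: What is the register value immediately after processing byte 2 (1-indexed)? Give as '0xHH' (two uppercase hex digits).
After byte 1 (0xB2): reg=0x17
After byte 2 (0x6C): reg=0x66

Answer: 0x66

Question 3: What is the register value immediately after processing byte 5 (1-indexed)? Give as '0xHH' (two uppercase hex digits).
After byte 1 (0xB2): reg=0x17
After byte 2 (0x6C): reg=0x66
After byte 3 (0x85): reg=0xA7
After byte 4 (0x67): reg=0x4E
After byte 5 (0xCA): reg=0x95

Answer: 0x95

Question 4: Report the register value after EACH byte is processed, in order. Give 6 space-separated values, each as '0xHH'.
0x17 0x66 0xA7 0x4E 0x95 0x4E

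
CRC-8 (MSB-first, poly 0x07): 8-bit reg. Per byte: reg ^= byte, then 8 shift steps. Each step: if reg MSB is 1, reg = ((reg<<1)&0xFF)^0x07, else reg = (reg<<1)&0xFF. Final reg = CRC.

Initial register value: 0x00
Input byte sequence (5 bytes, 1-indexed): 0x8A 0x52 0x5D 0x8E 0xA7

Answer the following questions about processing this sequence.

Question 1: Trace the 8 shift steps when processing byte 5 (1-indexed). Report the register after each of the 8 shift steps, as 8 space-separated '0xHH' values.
Answer: 0x7B 0xF6 0xEB 0xD1 0xA5 0x4D 0x9A 0x33

Derivation:
After byte 1 (0x8A): reg=0xBF
After byte 2 (0x52): reg=0x8D
After byte 3 (0x5D): reg=0x3E
After byte 4 (0x8E): reg=0x19
Register before byte 5: 0x19
After XOR with byte 0xA7: 0xBE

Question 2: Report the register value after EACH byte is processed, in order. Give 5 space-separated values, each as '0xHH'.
0xBF 0x8D 0x3E 0x19 0x33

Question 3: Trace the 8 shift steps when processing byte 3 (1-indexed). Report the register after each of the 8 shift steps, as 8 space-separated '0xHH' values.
After byte 1 (0x8A): reg=0xBF
After byte 2 (0x52): reg=0x8D
Register before byte 3: 0x8D
After XOR with byte 0x5D: 0xD0

Answer: 0xA7 0x49 0x92 0x23 0x46 0x8C 0x1F 0x3E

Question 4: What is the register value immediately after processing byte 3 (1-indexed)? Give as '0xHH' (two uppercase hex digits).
Answer: 0x3E

Derivation:
After byte 1 (0x8A): reg=0xBF
After byte 2 (0x52): reg=0x8D
After byte 3 (0x5D): reg=0x3E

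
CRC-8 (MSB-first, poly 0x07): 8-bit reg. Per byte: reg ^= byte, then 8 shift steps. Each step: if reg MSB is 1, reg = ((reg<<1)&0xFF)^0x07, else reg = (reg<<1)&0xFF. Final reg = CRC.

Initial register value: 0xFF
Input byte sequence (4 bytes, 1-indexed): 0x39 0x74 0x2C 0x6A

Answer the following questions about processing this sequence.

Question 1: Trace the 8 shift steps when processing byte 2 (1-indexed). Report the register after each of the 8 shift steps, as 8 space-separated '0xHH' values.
After byte 1 (0x39): reg=0x5C
Register before byte 2: 0x5C
After XOR with byte 0x74: 0x28

Answer: 0x50 0xA0 0x47 0x8E 0x1B 0x36 0x6C 0xD8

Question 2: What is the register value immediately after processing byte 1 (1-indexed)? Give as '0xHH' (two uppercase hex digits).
After byte 1 (0x39): reg=0x5C

Answer: 0x5C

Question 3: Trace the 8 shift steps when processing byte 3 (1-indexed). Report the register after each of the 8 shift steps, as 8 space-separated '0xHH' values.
Answer: 0xEF 0xD9 0xB5 0x6D 0xDA 0xB3 0x61 0xC2

Derivation:
After byte 1 (0x39): reg=0x5C
After byte 2 (0x74): reg=0xD8
Register before byte 3: 0xD8
After XOR with byte 0x2C: 0xF4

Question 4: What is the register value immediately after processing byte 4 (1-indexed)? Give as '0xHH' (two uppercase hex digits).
After byte 1 (0x39): reg=0x5C
After byte 2 (0x74): reg=0xD8
After byte 3 (0x2C): reg=0xC2
After byte 4 (0x6A): reg=0x51

Answer: 0x51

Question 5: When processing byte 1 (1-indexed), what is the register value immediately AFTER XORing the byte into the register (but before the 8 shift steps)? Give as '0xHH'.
Register before byte 1: 0xFF
Byte 1: 0x39
0xFF XOR 0x39 = 0xC6

Answer: 0xC6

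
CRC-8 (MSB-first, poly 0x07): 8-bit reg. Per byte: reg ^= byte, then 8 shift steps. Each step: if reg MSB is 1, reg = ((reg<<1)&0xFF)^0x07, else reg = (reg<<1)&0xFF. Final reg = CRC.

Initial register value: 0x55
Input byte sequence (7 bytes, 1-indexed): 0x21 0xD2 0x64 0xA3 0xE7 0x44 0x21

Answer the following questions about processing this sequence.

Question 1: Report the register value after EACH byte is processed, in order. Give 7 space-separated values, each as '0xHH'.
0x4B 0xC6 0x67 0x52 0x02 0xD5 0xC2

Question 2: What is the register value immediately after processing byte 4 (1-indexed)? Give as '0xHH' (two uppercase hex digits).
After byte 1 (0x21): reg=0x4B
After byte 2 (0xD2): reg=0xC6
After byte 3 (0x64): reg=0x67
After byte 4 (0xA3): reg=0x52

Answer: 0x52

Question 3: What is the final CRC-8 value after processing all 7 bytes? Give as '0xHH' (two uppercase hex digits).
After byte 1 (0x21): reg=0x4B
After byte 2 (0xD2): reg=0xC6
After byte 3 (0x64): reg=0x67
After byte 4 (0xA3): reg=0x52
After byte 5 (0xE7): reg=0x02
After byte 6 (0x44): reg=0xD5
After byte 7 (0x21): reg=0xC2

Answer: 0xC2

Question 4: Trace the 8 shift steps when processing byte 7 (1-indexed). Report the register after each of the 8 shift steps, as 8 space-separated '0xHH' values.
After byte 1 (0x21): reg=0x4B
After byte 2 (0xD2): reg=0xC6
After byte 3 (0x64): reg=0x67
After byte 4 (0xA3): reg=0x52
After byte 5 (0xE7): reg=0x02
After byte 6 (0x44): reg=0xD5
Register before byte 7: 0xD5
After XOR with byte 0x21: 0xF4

Answer: 0xEF 0xD9 0xB5 0x6D 0xDA 0xB3 0x61 0xC2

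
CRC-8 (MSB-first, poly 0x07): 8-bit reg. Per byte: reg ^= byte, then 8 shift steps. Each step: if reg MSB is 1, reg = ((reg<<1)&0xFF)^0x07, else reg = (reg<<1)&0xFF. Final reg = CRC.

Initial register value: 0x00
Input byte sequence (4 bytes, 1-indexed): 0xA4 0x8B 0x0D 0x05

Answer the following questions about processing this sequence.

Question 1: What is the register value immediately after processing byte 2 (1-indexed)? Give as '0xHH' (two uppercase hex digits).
After byte 1 (0xA4): reg=0x75
After byte 2 (0x8B): reg=0xF4

Answer: 0xF4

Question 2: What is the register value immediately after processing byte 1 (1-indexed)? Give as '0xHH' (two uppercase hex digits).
After byte 1 (0xA4): reg=0x75

Answer: 0x75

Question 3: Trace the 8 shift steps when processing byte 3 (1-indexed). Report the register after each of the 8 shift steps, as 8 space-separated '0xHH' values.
After byte 1 (0xA4): reg=0x75
After byte 2 (0x8B): reg=0xF4
Register before byte 3: 0xF4
After XOR with byte 0x0D: 0xF9

Answer: 0xF5 0xED 0xDD 0xBD 0x7D 0xFA 0xF3 0xE1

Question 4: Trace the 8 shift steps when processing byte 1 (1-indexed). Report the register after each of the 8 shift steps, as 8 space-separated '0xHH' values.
Register before byte 1: 0x00
After XOR with byte 0xA4: 0xA4

Answer: 0x4F 0x9E 0x3B 0x76 0xEC 0xDF 0xB9 0x75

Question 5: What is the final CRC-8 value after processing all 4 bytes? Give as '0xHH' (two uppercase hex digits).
After byte 1 (0xA4): reg=0x75
After byte 2 (0x8B): reg=0xF4
After byte 3 (0x0D): reg=0xE1
After byte 4 (0x05): reg=0xB2

Answer: 0xB2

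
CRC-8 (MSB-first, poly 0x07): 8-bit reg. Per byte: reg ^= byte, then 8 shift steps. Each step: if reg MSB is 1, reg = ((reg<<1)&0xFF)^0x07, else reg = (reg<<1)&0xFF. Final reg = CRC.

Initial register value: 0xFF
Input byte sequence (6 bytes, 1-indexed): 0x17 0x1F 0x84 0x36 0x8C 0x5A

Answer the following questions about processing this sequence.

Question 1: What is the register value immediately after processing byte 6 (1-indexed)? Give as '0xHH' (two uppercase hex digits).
Answer: 0xD2

Derivation:
After byte 1 (0x17): reg=0x96
After byte 2 (0x1F): reg=0xB6
After byte 3 (0x84): reg=0x9E
After byte 4 (0x36): reg=0x51
After byte 5 (0x8C): reg=0x1D
After byte 6 (0x5A): reg=0xD2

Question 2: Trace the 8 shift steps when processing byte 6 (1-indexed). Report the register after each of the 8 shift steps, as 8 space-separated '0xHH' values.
After byte 1 (0x17): reg=0x96
After byte 2 (0x1F): reg=0xB6
After byte 3 (0x84): reg=0x9E
After byte 4 (0x36): reg=0x51
After byte 5 (0x8C): reg=0x1D
Register before byte 6: 0x1D
After XOR with byte 0x5A: 0x47

Answer: 0x8E 0x1B 0x36 0x6C 0xD8 0xB7 0x69 0xD2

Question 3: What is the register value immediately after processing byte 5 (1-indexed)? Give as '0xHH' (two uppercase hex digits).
After byte 1 (0x17): reg=0x96
After byte 2 (0x1F): reg=0xB6
After byte 3 (0x84): reg=0x9E
After byte 4 (0x36): reg=0x51
After byte 5 (0x8C): reg=0x1D

Answer: 0x1D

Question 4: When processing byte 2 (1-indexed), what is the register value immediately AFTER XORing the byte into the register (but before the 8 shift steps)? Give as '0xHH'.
Answer: 0x89

Derivation:
Register before byte 2: 0x96
Byte 2: 0x1F
0x96 XOR 0x1F = 0x89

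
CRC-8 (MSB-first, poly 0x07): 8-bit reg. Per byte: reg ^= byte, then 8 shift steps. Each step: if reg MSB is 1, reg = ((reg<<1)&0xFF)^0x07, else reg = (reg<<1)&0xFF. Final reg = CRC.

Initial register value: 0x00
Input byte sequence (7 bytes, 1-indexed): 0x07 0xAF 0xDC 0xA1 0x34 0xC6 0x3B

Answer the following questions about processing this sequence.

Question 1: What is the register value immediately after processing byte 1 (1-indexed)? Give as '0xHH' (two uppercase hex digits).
After byte 1 (0x07): reg=0x15

Answer: 0x15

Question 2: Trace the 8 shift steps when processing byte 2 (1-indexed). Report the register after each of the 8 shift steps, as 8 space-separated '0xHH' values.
Answer: 0x73 0xE6 0xCB 0x91 0x25 0x4A 0x94 0x2F

Derivation:
After byte 1 (0x07): reg=0x15
Register before byte 2: 0x15
After XOR with byte 0xAF: 0xBA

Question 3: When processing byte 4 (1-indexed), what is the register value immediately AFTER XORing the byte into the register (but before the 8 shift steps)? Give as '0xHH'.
Answer: 0x76

Derivation:
Register before byte 4: 0xD7
Byte 4: 0xA1
0xD7 XOR 0xA1 = 0x76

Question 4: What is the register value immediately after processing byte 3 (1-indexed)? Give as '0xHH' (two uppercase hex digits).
After byte 1 (0x07): reg=0x15
After byte 2 (0xAF): reg=0x2F
After byte 3 (0xDC): reg=0xD7

Answer: 0xD7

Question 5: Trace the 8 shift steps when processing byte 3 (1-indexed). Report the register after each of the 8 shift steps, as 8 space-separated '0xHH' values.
Answer: 0xE1 0xC5 0x8D 0x1D 0x3A 0x74 0xE8 0xD7

Derivation:
After byte 1 (0x07): reg=0x15
After byte 2 (0xAF): reg=0x2F
Register before byte 3: 0x2F
After XOR with byte 0xDC: 0xF3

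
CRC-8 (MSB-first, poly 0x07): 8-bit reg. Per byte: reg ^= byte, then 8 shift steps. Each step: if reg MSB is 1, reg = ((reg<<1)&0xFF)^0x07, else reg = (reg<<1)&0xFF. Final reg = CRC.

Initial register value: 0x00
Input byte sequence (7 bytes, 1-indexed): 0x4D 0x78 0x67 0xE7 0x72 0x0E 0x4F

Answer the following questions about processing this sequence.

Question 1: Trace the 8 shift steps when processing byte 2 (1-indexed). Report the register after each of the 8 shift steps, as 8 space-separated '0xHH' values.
Answer: 0x3F 0x7E 0xFC 0xFF 0xF9 0xF5 0xED 0xDD

Derivation:
After byte 1 (0x4D): reg=0xE4
Register before byte 2: 0xE4
After XOR with byte 0x78: 0x9C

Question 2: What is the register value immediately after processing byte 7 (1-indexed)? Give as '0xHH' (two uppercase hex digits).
Answer: 0x97

Derivation:
After byte 1 (0x4D): reg=0xE4
After byte 2 (0x78): reg=0xDD
After byte 3 (0x67): reg=0x2F
After byte 4 (0xE7): reg=0x76
After byte 5 (0x72): reg=0x1C
After byte 6 (0x0E): reg=0x7E
After byte 7 (0x4F): reg=0x97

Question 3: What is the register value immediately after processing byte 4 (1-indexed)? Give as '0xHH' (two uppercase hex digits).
After byte 1 (0x4D): reg=0xE4
After byte 2 (0x78): reg=0xDD
After byte 3 (0x67): reg=0x2F
After byte 4 (0xE7): reg=0x76

Answer: 0x76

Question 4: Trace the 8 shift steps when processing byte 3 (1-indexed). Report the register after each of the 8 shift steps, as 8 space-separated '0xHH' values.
Answer: 0x73 0xE6 0xCB 0x91 0x25 0x4A 0x94 0x2F

Derivation:
After byte 1 (0x4D): reg=0xE4
After byte 2 (0x78): reg=0xDD
Register before byte 3: 0xDD
After XOR with byte 0x67: 0xBA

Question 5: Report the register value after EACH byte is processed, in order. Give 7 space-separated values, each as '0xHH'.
0xE4 0xDD 0x2F 0x76 0x1C 0x7E 0x97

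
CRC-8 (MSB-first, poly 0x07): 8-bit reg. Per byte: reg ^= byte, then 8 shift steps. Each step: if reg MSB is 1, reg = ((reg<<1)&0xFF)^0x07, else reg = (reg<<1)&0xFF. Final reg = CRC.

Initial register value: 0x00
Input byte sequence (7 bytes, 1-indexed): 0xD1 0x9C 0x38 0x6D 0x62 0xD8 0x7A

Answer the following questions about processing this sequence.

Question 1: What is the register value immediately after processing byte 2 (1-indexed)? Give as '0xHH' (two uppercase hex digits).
Answer: 0x72

Derivation:
After byte 1 (0xD1): reg=0x39
After byte 2 (0x9C): reg=0x72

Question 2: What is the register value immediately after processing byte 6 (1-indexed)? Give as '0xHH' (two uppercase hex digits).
Answer: 0x8A

Derivation:
After byte 1 (0xD1): reg=0x39
After byte 2 (0x9C): reg=0x72
After byte 3 (0x38): reg=0xF1
After byte 4 (0x6D): reg=0xDD
After byte 5 (0x62): reg=0x34
After byte 6 (0xD8): reg=0x8A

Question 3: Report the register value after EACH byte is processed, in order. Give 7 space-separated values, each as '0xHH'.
0x39 0x72 0xF1 0xDD 0x34 0x8A 0xDE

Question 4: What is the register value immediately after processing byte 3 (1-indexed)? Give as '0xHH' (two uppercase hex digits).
Answer: 0xF1

Derivation:
After byte 1 (0xD1): reg=0x39
After byte 2 (0x9C): reg=0x72
After byte 3 (0x38): reg=0xF1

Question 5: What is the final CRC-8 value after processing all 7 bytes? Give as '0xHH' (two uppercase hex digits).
Answer: 0xDE

Derivation:
After byte 1 (0xD1): reg=0x39
After byte 2 (0x9C): reg=0x72
After byte 3 (0x38): reg=0xF1
After byte 4 (0x6D): reg=0xDD
After byte 5 (0x62): reg=0x34
After byte 6 (0xD8): reg=0x8A
After byte 7 (0x7A): reg=0xDE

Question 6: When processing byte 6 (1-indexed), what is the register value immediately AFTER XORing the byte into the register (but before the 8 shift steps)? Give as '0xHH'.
Answer: 0xEC

Derivation:
Register before byte 6: 0x34
Byte 6: 0xD8
0x34 XOR 0xD8 = 0xEC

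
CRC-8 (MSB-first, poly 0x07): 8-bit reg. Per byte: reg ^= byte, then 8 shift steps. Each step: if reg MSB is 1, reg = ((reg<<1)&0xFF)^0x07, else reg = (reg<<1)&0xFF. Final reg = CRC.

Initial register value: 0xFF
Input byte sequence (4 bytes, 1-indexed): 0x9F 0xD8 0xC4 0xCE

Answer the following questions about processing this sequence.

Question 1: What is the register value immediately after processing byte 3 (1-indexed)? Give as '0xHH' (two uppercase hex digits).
Answer: 0x85

Derivation:
After byte 1 (0x9F): reg=0x27
After byte 2 (0xD8): reg=0xF3
After byte 3 (0xC4): reg=0x85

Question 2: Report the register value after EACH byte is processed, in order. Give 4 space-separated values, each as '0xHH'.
0x27 0xF3 0x85 0xF6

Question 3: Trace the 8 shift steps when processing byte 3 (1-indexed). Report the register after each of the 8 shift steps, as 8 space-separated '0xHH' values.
After byte 1 (0x9F): reg=0x27
After byte 2 (0xD8): reg=0xF3
Register before byte 3: 0xF3
After XOR with byte 0xC4: 0x37

Answer: 0x6E 0xDC 0xBF 0x79 0xF2 0xE3 0xC1 0x85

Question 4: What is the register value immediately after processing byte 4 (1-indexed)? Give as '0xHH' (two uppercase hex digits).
After byte 1 (0x9F): reg=0x27
After byte 2 (0xD8): reg=0xF3
After byte 3 (0xC4): reg=0x85
After byte 4 (0xCE): reg=0xF6

Answer: 0xF6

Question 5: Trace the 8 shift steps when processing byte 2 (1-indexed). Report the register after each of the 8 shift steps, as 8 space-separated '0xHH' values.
Answer: 0xF9 0xF5 0xED 0xDD 0xBD 0x7D 0xFA 0xF3

Derivation:
After byte 1 (0x9F): reg=0x27
Register before byte 2: 0x27
After XOR with byte 0xD8: 0xFF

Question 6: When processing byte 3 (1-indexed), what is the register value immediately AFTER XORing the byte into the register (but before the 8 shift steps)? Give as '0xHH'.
Answer: 0x37

Derivation:
Register before byte 3: 0xF3
Byte 3: 0xC4
0xF3 XOR 0xC4 = 0x37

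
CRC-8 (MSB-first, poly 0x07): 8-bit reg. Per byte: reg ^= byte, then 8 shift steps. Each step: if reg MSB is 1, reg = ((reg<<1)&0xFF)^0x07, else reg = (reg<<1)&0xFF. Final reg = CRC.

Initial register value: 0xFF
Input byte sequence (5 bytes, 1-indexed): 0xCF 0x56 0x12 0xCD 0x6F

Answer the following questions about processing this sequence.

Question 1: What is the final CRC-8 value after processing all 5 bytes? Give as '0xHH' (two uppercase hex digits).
Answer: 0xA4

Derivation:
After byte 1 (0xCF): reg=0x90
After byte 2 (0x56): reg=0x5C
After byte 3 (0x12): reg=0xED
After byte 4 (0xCD): reg=0xE0
After byte 5 (0x6F): reg=0xA4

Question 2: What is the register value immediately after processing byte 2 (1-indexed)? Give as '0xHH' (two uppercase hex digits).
Answer: 0x5C

Derivation:
After byte 1 (0xCF): reg=0x90
After byte 2 (0x56): reg=0x5C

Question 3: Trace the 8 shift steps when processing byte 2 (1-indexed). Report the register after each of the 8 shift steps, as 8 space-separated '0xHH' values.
After byte 1 (0xCF): reg=0x90
Register before byte 2: 0x90
After XOR with byte 0x56: 0xC6

Answer: 0x8B 0x11 0x22 0x44 0x88 0x17 0x2E 0x5C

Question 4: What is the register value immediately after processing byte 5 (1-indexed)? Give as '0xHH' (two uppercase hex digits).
After byte 1 (0xCF): reg=0x90
After byte 2 (0x56): reg=0x5C
After byte 3 (0x12): reg=0xED
After byte 4 (0xCD): reg=0xE0
After byte 5 (0x6F): reg=0xA4

Answer: 0xA4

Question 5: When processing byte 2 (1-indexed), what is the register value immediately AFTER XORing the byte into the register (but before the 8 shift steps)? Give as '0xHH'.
Register before byte 2: 0x90
Byte 2: 0x56
0x90 XOR 0x56 = 0xC6

Answer: 0xC6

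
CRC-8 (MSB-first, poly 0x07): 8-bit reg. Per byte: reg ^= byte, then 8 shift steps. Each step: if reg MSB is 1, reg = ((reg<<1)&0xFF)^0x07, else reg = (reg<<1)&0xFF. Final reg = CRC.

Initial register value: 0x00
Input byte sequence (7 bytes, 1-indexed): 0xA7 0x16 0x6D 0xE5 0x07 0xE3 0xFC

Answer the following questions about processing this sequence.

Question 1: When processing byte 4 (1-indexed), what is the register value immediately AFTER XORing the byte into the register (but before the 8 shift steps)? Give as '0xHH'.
Answer: 0x96

Derivation:
Register before byte 4: 0x73
Byte 4: 0xE5
0x73 XOR 0xE5 = 0x96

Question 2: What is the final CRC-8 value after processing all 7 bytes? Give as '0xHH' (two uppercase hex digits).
Answer: 0xB2

Derivation:
After byte 1 (0xA7): reg=0x7C
After byte 2 (0x16): reg=0x11
After byte 3 (0x6D): reg=0x73
After byte 4 (0xE5): reg=0xEB
After byte 5 (0x07): reg=0x8A
After byte 6 (0xE3): reg=0x18
After byte 7 (0xFC): reg=0xB2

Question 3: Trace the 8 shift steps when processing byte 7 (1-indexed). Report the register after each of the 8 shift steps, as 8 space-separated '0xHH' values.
Answer: 0xCF 0x99 0x35 0x6A 0xD4 0xAF 0x59 0xB2

Derivation:
After byte 1 (0xA7): reg=0x7C
After byte 2 (0x16): reg=0x11
After byte 3 (0x6D): reg=0x73
After byte 4 (0xE5): reg=0xEB
After byte 5 (0x07): reg=0x8A
After byte 6 (0xE3): reg=0x18
Register before byte 7: 0x18
After XOR with byte 0xFC: 0xE4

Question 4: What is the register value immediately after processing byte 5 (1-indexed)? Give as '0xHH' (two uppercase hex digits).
After byte 1 (0xA7): reg=0x7C
After byte 2 (0x16): reg=0x11
After byte 3 (0x6D): reg=0x73
After byte 4 (0xE5): reg=0xEB
After byte 5 (0x07): reg=0x8A

Answer: 0x8A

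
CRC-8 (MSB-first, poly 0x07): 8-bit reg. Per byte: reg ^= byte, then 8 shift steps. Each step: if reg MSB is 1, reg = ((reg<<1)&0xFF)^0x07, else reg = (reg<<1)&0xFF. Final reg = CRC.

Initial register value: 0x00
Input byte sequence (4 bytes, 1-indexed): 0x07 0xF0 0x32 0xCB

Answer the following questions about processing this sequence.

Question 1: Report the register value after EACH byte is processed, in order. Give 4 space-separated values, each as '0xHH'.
0x15 0xB5 0x9C 0xA2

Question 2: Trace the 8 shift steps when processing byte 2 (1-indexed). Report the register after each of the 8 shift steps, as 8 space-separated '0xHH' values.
After byte 1 (0x07): reg=0x15
Register before byte 2: 0x15
After XOR with byte 0xF0: 0xE5

Answer: 0xCD 0x9D 0x3D 0x7A 0xF4 0xEF 0xD9 0xB5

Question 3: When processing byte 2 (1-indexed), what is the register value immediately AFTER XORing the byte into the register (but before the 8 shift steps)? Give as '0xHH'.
Register before byte 2: 0x15
Byte 2: 0xF0
0x15 XOR 0xF0 = 0xE5

Answer: 0xE5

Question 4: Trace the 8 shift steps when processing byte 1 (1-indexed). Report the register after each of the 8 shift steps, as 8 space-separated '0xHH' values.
Answer: 0x0E 0x1C 0x38 0x70 0xE0 0xC7 0x89 0x15

Derivation:
Register before byte 1: 0x00
After XOR with byte 0x07: 0x07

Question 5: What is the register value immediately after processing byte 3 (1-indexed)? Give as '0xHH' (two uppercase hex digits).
Answer: 0x9C

Derivation:
After byte 1 (0x07): reg=0x15
After byte 2 (0xF0): reg=0xB5
After byte 3 (0x32): reg=0x9C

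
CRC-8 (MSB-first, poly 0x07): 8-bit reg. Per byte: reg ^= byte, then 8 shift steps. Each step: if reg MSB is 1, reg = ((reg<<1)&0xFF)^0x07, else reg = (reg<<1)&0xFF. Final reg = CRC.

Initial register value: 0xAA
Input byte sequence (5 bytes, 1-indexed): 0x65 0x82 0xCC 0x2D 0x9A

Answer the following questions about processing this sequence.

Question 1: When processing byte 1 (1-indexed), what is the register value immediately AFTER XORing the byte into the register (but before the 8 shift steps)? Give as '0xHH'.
Register before byte 1: 0xAA
Byte 1: 0x65
0xAA XOR 0x65 = 0xCF

Answer: 0xCF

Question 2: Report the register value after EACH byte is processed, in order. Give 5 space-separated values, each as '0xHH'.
0x63 0xA9 0x3C 0x77 0x8D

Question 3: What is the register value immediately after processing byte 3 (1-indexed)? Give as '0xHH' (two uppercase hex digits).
After byte 1 (0x65): reg=0x63
After byte 2 (0x82): reg=0xA9
After byte 3 (0xCC): reg=0x3C

Answer: 0x3C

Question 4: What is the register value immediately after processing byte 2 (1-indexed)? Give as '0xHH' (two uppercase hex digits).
After byte 1 (0x65): reg=0x63
After byte 2 (0x82): reg=0xA9

Answer: 0xA9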